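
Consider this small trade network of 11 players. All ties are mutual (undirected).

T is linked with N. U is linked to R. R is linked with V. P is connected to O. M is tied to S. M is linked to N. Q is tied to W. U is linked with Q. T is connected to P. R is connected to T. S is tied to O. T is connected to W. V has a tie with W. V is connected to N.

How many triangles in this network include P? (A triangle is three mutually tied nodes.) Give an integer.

P's neighbors are O and T, but none of them are tied to each other, so no triangle contains P.

0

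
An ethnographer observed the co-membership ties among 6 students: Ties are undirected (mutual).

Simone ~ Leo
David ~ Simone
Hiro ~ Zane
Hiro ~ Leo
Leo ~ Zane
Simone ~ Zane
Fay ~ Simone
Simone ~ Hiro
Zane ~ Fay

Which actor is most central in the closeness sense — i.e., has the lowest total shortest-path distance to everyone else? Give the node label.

Simone

Farness (sum of distances to all others) for each node — David:9, Fay:8, Hiro:7, Leo:7, Simone:5, Zane:6.
The smallest farness is 5, for Simone, so Simone has the highest closeness.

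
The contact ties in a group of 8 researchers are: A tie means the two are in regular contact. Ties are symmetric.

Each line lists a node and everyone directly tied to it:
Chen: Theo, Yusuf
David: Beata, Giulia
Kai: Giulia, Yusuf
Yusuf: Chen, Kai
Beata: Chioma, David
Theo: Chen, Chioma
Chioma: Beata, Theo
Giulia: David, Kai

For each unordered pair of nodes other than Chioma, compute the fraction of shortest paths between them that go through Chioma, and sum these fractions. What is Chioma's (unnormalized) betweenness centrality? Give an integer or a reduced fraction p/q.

Pairs whose geodesics pass through Chioma — Chen–David: 1/2; Chen–Beata: 1; Yusuf–Beata: 1/2; Giulia–Theo: 1/2; David–Theo: 1; Beata–Theo: 1.
All other pairs contribute 0.
Summing the contributions gives betweenness(Chioma) = 9/2.

9/2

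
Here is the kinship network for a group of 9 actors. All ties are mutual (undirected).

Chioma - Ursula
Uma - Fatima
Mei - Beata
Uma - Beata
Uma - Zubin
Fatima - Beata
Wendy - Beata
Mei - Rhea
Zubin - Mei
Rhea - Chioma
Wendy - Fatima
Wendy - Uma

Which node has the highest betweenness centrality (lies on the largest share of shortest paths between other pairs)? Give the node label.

Mei

Unnormalized betweenness of each node: Beata:10, Chioma:7, Fatima:0, Mei:31/2, Rhea:12, Uma:5/2, Ursula:0, Wendy:0, Zubin:2.
Mei has the largest value, 31/2, making it the main broker — the node through which the most shortest paths run.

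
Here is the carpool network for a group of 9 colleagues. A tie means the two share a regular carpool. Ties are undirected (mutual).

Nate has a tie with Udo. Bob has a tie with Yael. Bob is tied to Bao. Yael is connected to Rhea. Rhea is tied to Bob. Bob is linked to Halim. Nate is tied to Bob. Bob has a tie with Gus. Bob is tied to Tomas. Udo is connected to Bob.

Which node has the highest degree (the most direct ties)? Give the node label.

Degrees — Bao:1, Bob:8, Gus:1, Halim:1, Nate:2, Rhea:2, Tomas:1, Udo:2, Yael:2.
The maximum is 8, attained only by Bob.

Bob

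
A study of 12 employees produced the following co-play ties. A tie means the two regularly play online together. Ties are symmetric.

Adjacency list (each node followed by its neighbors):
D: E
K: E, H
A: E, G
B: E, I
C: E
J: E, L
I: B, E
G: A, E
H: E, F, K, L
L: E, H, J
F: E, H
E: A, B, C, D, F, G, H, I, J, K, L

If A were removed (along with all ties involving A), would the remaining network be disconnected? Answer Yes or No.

No

Even without A, every remaining node can still reach every other (the residual graph is connected), so A is not a cut vertex.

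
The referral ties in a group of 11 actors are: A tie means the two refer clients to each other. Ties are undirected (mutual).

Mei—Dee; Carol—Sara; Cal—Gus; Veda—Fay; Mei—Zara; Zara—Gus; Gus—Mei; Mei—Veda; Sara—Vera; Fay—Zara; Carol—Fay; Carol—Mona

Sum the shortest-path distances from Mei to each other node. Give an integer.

Distances from Mei: Cal:2, Carol:3, Dee:1, Fay:2, Gus:1, Mona:4, Sara:4, Veda:1, Vera:5, Zara:1.
Sum = 2 + 3 + 1 + 2 + 1 + 4 + 4 + 1 + 5 + 1 = 24.

24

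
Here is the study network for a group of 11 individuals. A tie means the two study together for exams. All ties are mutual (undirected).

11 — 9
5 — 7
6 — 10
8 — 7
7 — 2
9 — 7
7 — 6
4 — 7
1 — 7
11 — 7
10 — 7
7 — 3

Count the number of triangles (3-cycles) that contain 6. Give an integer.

1

6's neighbors: 7 and 10.
Neighbor pairs that are themselves tied: 6–7–10. Each forms one triangle with 6, for 1 in total.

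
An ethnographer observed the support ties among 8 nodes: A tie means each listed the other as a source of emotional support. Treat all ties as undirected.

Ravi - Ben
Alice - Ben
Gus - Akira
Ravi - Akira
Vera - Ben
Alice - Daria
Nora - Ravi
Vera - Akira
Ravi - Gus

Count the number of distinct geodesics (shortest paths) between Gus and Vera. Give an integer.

1

The shortest distance is 2, and the only length-2 path is Gus–Akira–Vera. So there is exactly 1 shortest path.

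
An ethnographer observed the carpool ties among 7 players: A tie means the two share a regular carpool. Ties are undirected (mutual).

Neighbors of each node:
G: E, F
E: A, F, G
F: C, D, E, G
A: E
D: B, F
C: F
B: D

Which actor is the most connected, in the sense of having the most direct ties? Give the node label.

Degrees — A:1, B:1, C:1, D:2, E:3, F:4, G:2.
The maximum is 4, attained only by F.

F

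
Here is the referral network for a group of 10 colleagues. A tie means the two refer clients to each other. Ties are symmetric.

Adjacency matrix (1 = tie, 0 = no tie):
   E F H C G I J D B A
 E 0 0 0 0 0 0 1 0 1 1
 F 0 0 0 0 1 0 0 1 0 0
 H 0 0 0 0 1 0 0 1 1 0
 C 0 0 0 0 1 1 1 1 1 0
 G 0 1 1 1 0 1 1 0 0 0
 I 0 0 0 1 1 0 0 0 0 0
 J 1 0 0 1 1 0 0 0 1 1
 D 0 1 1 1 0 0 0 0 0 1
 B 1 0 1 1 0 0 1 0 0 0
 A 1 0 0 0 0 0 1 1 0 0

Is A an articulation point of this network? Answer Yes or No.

Even without A, every remaining node can still reach every other (the residual graph is connected), so A is not a cut vertex.

No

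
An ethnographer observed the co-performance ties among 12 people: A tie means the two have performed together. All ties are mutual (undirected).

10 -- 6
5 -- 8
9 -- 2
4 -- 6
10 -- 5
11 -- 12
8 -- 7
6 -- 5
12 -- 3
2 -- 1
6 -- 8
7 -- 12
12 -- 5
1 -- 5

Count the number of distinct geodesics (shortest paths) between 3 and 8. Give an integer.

The shortest distance is 3. The length-3 paths are: 3–12–5–8; 3–12–7–8.
That gives 2 distinct shortest paths.

2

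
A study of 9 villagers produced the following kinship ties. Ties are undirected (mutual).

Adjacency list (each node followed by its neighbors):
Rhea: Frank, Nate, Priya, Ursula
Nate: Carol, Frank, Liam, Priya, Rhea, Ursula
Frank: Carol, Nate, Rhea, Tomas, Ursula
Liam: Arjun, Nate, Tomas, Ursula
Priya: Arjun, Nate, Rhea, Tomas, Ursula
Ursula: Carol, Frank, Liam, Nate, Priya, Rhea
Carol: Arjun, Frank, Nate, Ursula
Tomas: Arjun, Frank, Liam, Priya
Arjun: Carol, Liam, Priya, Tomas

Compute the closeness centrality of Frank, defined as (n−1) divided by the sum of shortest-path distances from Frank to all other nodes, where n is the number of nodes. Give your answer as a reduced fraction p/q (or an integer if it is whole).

Distances from Frank: Arjun:2, Carol:1, Liam:2, Nate:1, Priya:2, Rhea:1, Tomas:1, Ursula:1. Sum = 11.
n = 9, so closeness = 8/11.

8/11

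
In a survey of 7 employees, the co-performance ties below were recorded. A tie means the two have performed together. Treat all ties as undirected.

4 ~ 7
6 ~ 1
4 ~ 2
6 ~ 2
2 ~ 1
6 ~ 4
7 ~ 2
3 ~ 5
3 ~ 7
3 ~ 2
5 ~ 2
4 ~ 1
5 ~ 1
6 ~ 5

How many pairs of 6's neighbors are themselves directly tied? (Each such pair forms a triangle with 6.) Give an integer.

5

6's neighbors: 1, 2, 4, and 5.
Neighbor pairs that are themselves tied: 6–1–2; 6–1–4; 6–1–5; 6–2–4; 6–2–5. Each forms one triangle with 6, for 5 in total.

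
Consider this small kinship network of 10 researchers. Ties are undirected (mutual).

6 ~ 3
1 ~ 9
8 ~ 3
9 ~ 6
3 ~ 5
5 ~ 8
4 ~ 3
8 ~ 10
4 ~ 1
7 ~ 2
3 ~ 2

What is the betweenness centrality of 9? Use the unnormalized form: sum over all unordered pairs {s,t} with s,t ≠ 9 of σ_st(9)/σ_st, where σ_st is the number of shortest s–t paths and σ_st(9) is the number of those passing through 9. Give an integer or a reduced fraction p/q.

1

Pairs whose geodesics pass through 9 — 1–6: 1.
All other pairs contribute 0.
Summing the contributions gives betweenness(9) = 1.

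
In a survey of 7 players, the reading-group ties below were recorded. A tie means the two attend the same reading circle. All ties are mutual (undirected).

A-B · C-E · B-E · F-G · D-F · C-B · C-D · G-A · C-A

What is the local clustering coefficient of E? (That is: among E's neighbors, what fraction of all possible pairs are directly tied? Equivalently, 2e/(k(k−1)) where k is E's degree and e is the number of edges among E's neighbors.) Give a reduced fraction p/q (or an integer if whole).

1

E's neighbors: B and C (k = 2).
Possible neighbor pairs: C(2,2) = 1. Edges among them: B–C → e = 1.
Clustering(E) = 1/1.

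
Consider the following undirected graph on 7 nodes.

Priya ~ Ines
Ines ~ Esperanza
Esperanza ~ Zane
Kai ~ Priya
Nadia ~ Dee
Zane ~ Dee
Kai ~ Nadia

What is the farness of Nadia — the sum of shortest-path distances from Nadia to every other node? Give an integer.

12

Distances from Nadia: Dee:1, Esperanza:3, Ines:3, Kai:1, Priya:2, Zane:2.
Sum = 1 + 3 + 3 + 1 + 2 + 2 = 12.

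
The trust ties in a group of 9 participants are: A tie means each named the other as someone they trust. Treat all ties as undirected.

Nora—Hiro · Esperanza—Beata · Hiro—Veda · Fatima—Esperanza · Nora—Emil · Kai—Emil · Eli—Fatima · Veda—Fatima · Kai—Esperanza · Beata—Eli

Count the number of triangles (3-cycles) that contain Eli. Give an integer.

Eli's neighbors are Beata and Fatima, but none of them are tied to each other, so no triangle contains Eli.

0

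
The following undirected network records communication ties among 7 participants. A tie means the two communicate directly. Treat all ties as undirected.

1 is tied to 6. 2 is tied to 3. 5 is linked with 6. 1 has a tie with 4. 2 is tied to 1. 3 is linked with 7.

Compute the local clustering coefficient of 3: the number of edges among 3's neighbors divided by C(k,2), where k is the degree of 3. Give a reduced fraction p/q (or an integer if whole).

3's neighbors: 2 and 7 (k = 2).
Possible neighbor pairs: C(2,2) = 1. Edges among them: none → e = 0.
Clustering(3) = 0/1.

0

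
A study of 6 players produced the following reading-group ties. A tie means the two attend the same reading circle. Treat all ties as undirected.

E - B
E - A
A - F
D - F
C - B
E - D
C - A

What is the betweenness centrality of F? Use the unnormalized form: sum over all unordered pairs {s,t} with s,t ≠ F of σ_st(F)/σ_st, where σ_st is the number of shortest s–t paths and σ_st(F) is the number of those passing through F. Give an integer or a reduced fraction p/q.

5/6

Pairs whose geodesics pass through F — C–D: 1/3; A–D: 1/2.
All other pairs contribute 0.
Summing the contributions gives betweenness(F) = 5/6.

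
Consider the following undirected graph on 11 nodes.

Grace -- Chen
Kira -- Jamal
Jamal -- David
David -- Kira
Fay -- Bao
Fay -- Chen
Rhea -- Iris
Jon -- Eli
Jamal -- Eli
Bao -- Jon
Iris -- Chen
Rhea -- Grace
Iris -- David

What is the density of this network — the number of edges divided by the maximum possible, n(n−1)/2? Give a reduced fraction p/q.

13/55

There are 13 edges and 11 nodes, so the maximum possible is C(11,2) = 55.
Density = 13/55.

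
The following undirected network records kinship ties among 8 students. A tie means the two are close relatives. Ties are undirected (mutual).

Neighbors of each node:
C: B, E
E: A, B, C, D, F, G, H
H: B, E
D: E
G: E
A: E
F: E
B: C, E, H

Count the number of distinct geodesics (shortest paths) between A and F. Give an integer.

1

The shortest distance is 2, and the only length-2 path is A–E–F. So there is exactly 1 shortest path.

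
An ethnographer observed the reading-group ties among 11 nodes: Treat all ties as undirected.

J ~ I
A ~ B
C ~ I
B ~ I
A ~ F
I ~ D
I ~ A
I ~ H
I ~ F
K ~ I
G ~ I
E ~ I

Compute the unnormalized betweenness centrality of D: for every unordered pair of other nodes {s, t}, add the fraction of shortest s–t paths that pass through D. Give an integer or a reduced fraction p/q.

No shortest path between any pair of other nodes passes through D.
Summing the contributions gives betweenness(D) = 0.

0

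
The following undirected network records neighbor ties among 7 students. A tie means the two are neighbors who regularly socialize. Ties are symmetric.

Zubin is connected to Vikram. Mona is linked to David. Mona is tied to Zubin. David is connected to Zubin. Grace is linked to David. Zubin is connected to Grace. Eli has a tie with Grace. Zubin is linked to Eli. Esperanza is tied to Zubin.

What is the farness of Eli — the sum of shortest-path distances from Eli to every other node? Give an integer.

Distances from Eli: David:2, Esperanza:2, Grace:1, Mona:2, Vikram:2, Zubin:1.
Sum = 2 + 2 + 1 + 2 + 2 + 1 = 10.

10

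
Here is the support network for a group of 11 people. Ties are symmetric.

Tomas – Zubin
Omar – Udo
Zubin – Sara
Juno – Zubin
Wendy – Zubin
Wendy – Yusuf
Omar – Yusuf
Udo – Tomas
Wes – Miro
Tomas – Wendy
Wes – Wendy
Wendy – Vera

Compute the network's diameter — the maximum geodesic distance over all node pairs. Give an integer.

4

Eccentricity of each node (its greatest distance to any other): Juno:4, Miro:4, Omar:4, Sara:4, Tomas:3, Udo:4, Vera:3, Wendy:2, Wes:3, Yusuf:3, Zubin:3.
The maximum eccentricity is 4, realized for instance by the pair Juno–Miro via Juno – Zubin – Wendy – Wes – Miro. So the diameter is 4.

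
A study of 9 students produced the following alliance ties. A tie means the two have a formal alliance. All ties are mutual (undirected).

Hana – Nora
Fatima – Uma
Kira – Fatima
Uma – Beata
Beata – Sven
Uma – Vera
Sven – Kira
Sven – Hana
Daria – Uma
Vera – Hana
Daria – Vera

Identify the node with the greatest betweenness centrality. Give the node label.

Hana

Unnormalized betweenness of each node: Beata:3/2, Daria:0, Fatima:5/2, Hana:9, Kira:2, Nora:0, Sven:13/2, Uma:8, Vera:11/2.
Hana has the largest value, 9, making it the main broker — the node through which the most shortest paths run.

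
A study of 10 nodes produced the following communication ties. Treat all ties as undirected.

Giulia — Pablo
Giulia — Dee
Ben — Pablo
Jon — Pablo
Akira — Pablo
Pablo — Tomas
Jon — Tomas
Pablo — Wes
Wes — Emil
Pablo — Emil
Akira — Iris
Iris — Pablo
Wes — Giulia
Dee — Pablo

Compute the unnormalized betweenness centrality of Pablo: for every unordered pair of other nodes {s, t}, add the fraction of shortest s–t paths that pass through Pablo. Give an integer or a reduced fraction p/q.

Pairs whose geodesics pass through Pablo — Giulia–Iris: 1; Giulia–Emil: 1/2; Giulia–Akira: 1; Giulia–Ben: 1; Giulia–Tomas: 1; Giulia–Jon: 1; Iris–Emil: 1; Iris–Wes: 1; Iris–Ben: 1; Iris–Tomas: 1; Iris–Dee: 1; Iris–Jon: 1; Emil–Akira: 1; Emil–Ben: 1 … (+17 more pairs).
All other pairs contribute 0.
Summing the contributions gives betweenness(Pablo) = 30.

30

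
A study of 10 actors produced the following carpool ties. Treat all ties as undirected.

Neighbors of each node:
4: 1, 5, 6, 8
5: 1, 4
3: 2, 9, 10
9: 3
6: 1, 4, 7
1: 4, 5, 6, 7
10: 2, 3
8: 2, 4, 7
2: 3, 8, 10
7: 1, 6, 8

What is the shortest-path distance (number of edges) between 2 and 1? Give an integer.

One shortest route is 2 – 8 – 7 – 1, which uses 3 edges, and at distance 2 from 2 we only reach {4, 7, 9}, which does not include 1. So d(2,1) = 3.

3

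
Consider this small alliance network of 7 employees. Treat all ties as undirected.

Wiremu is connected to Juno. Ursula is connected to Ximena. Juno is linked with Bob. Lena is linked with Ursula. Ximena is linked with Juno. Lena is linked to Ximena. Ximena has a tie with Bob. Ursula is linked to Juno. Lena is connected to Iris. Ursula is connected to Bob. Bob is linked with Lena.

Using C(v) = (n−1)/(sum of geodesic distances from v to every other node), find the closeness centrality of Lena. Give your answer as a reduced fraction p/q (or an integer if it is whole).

2/3

Distances from Lena: Bob:1, Iris:1, Juno:2, Ursula:1, Wiremu:3, Ximena:1. Sum = 9.
n = 7, so closeness = 6/9 = 2/3.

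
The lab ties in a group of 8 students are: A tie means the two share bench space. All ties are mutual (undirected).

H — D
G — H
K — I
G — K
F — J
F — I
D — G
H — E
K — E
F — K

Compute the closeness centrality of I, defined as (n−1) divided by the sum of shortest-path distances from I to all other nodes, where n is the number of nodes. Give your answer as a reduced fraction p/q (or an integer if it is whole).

1/2

Distances from I: D:3, E:2, F:1, G:2, H:3, J:2, K:1. Sum = 14.
n = 8, so closeness = 7/14 = 1/2.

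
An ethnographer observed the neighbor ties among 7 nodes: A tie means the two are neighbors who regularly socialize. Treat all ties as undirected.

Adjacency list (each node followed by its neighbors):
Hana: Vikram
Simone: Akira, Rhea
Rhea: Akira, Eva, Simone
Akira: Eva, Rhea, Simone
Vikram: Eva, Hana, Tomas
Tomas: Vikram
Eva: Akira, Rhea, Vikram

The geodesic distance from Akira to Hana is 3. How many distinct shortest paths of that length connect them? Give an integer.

1

The shortest distance is 3, and the only length-3 path is Akira–Eva–Vikram–Hana. So there is exactly 1 shortest path.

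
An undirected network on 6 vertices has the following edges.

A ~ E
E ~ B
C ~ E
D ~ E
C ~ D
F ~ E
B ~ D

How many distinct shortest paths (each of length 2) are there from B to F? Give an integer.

The shortest distance is 2, and the only length-2 path is B–E–F. So there is exactly 1 shortest path.

1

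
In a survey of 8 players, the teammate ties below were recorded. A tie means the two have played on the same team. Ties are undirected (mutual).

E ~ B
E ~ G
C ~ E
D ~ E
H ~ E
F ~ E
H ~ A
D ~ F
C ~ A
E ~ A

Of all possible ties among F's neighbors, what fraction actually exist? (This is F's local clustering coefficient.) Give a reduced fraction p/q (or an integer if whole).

1

F's neighbors: D and E (k = 2).
Possible neighbor pairs: C(2,2) = 1. Edges among them: D–E → e = 1.
Clustering(F) = 1/1.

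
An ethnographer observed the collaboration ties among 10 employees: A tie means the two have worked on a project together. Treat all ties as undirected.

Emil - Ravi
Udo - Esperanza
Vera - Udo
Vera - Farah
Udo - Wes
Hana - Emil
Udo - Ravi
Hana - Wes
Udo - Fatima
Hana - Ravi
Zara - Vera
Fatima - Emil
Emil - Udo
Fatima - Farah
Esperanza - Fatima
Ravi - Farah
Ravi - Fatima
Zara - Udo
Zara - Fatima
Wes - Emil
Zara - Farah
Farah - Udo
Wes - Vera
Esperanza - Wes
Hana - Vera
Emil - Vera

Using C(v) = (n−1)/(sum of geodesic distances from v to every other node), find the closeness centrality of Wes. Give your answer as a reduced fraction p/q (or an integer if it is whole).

9/13

Distances from Wes: Emil:1, Esperanza:1, Farah:2, Fatima:2, Hana:1, Ravi:2, Udo:1, Vera:1, Zara:2. Sum = 13.
n = 10, so closeness = 9/13.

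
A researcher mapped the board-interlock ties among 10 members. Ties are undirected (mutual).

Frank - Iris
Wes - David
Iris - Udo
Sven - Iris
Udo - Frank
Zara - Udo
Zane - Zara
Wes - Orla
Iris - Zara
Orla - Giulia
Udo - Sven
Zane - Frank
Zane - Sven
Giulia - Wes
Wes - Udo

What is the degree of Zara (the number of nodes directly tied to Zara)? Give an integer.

Zara is directly tied to Iris, Udo, and Zane. That is 3 neighbors, so the degree of Zara is 3.

3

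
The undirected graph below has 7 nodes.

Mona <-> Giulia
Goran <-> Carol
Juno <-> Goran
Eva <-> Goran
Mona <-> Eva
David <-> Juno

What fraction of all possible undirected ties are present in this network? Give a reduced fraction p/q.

There are 6 edges and 7 nodes, so the maximum possible is C(7,2) = 21.
Density = 6/21 = 2/7.

2/7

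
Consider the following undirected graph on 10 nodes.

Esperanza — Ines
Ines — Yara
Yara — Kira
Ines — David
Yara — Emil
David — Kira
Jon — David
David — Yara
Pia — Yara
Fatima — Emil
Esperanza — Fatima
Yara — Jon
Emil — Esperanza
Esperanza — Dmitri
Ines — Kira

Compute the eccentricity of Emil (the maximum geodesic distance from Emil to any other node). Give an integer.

2

Distances from Emil: David:2, Dmitri:2, Esperanza:1, Fatima:1, Ines:2, Jon:2, Kira:2, Pia:2, Yara:1.
The largest is 2 (to Ines, Kira, Pia, David, Jon, and Dmitri), so the eccentricity of Emil is 2.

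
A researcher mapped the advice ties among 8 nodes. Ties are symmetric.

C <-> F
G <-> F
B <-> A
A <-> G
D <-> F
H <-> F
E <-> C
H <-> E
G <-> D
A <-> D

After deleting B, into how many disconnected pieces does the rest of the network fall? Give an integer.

B's neighbors (A) remain reachable from one another through other ties, so the rest of the network stays in one piece.

1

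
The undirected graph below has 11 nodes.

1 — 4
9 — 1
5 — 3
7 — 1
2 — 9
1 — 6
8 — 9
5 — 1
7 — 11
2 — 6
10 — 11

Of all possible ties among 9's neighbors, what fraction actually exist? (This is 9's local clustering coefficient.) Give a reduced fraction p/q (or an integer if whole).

9's neighbors: 1, 2, and 8 (k = 3).
Possible neighbor pairs: C(3,2) = 3. Edges among them: none → e = 0.
Clustering(9) = 0/3 = 0.

0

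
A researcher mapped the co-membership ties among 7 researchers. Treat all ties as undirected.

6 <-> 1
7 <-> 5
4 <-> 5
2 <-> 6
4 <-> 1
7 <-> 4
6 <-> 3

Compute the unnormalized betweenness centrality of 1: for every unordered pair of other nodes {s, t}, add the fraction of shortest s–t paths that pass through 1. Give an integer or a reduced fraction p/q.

9

Pairs whose geodesics pass through 1 — 2–5: 1; 2–7: 1; 2–4: 1; 6–5: 1; 6–7: 1; 6–4: 1; 5–3: 1; 7–3: 1; 4–3: 1.
All other pairs contribute 0.
Summing the contributions gives betweenness(1) = 9.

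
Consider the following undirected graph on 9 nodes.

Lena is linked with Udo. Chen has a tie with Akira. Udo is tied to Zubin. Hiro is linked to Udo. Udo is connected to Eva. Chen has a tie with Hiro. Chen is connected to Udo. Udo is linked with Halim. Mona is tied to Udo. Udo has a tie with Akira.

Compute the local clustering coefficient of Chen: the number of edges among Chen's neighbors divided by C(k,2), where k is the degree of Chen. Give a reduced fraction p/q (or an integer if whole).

2/3

Chen's neighbors: Akira, Hiro, and Udo (k = 3).
Possible neighbor pairs: C(3,2) = 3. Edges among them: Akira–Udo, Hiro–Udo → e = 2.
Clustering(Chen) = 2/3.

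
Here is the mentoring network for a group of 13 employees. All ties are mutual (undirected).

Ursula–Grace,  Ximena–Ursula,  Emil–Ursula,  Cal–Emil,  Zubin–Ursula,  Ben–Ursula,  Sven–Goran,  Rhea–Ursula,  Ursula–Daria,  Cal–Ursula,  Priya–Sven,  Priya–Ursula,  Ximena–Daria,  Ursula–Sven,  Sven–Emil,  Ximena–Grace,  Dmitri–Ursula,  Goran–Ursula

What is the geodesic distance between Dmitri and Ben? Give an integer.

2

One shortest route is Dmitri – Ursula – Ben, which uses 2 edges, and Dmitri and Ben are not directly tied, so nothing shorter exists. So d(Dmitri,Ben) = 2.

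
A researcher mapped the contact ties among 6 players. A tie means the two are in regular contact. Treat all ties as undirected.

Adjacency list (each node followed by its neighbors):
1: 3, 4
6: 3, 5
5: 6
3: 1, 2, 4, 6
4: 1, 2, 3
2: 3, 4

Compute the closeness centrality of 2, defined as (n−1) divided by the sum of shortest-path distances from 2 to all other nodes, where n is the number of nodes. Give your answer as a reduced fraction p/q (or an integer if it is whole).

5/9

Distances from 2: 1:2, 3:1, 4:1, 5:3, 6:2. Sum = 9.
n = 6, so closeness = 5/9.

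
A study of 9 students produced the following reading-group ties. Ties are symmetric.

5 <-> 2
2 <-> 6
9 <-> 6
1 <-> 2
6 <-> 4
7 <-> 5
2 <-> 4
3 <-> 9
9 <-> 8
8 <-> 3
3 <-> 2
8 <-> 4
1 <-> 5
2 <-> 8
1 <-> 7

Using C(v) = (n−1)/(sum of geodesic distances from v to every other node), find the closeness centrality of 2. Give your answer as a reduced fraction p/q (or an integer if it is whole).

4/5

Distances from 2: 1:1, 3:1, 4:1, 5:1, 6:1, 7:2, 8:1, 9:2. Sum = 10.
n = 9, so closeness = 8/10 = 4/5.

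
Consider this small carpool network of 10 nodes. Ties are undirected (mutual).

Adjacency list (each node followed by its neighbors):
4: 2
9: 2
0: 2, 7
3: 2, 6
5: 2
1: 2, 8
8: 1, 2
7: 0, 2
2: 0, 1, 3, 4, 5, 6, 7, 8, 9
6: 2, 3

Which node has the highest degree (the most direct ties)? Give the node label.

Degrees — 0:2, 1:2, 2:9, 3:2, 4:1, 5:1, 6:2, 7:2, 8:2, 9:1.
The maximum is 9, attained only by 2.

2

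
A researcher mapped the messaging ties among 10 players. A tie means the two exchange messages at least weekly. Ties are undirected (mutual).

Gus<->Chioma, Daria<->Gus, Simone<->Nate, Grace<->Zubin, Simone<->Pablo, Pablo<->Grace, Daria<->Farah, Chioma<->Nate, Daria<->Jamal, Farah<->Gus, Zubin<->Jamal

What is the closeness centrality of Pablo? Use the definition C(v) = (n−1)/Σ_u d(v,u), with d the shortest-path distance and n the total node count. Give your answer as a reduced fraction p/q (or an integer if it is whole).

Distances from Pablo: Chioma:3, Daria:4, Farah:5, Grace:1, Gus:4, Jamal:3, Nate:2, Simone:1, Zubin:2. Sum = 25.
n = 10, so closeness = 9/25.

9/25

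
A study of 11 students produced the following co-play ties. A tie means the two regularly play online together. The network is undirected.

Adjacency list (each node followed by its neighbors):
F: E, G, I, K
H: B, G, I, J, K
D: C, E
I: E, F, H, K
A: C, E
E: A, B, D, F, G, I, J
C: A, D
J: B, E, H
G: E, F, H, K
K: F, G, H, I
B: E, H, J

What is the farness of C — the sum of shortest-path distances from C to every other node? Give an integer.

Distances from C: A:1, B:3, D:1, E:2, F:3, G:3, H:4, I:3, J:3, K:4.
Sum = 1 + 3 + 1 + 2 + 3 + 3 + 4 + 3 + 3 + 4 = 27.

27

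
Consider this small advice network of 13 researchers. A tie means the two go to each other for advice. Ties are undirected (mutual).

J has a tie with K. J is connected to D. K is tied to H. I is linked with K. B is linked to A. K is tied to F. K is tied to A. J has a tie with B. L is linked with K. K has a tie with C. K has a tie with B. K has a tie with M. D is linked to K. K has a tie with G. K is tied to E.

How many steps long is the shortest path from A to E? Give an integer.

One shortest route is A – K – E, which uses 2 edges, and A and E are not directly tied, so nothing shorter exists. So d(A,E) = 2.

2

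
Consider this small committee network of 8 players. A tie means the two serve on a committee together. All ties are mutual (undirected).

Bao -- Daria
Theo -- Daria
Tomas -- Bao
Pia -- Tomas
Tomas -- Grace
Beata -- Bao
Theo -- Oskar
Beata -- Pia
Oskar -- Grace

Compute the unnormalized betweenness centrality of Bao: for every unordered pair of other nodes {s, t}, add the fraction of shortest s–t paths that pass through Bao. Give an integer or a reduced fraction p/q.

Pairs whose geodesics pass through Bao — Grace–Beata: 1/2; Grace–Daria: 1/2; Tomas–Beata: 1/2; Tomas–Daria: 1; Tomas–Theo: 1/2; Pia–Daria: 2/2; Pia–Theo: 2/3; Beata–Daria: 1; Beata–Theo: 1; Beata–Oskar: 2/3.
All other pairs contribute 0.
Summing the contributions gives betweenness(Bao) = 22/3.

22/3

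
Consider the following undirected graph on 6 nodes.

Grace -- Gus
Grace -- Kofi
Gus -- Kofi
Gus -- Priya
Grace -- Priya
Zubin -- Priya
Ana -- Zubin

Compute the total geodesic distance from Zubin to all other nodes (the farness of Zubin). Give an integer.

9

Distances from Zubin: Ana:1, Grace:2, Gus:2, Kofi:3, Priya:1.
Sum = 1 + 2 + 2 + 3 + 1 = 9.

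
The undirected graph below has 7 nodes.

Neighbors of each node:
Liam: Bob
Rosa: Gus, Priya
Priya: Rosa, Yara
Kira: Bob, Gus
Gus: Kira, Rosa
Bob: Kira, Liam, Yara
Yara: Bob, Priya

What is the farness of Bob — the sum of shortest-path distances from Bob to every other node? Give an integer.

10

Distances from Bob: Gus:2, Kira:1, Liam:1, Priya:2, Rosa:3, Yara:1.
Sum = 2 + 1 + 1 + 2 + 3 + 1 = 10.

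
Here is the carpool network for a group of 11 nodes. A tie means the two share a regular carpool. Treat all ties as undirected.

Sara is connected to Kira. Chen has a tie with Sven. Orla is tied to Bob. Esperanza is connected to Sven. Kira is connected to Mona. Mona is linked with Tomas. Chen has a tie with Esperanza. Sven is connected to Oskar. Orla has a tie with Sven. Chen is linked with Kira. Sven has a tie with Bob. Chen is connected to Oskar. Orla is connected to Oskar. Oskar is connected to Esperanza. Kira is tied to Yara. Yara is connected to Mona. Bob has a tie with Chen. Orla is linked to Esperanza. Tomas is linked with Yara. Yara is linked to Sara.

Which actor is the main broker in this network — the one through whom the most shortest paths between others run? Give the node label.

Unnormalized betweenness of each node: Bob:3/2, Chen:77/3, Esperanza:3/2, Kira:49/2, Mona:7/2, Orla:2/3, Oskar:3/2, Sara:0, Sven:13/6, Tomas:0, Yara:5.
Chen has the largest value, 77/3, making it the main broker — the node through which the most shortest paths run.

Chen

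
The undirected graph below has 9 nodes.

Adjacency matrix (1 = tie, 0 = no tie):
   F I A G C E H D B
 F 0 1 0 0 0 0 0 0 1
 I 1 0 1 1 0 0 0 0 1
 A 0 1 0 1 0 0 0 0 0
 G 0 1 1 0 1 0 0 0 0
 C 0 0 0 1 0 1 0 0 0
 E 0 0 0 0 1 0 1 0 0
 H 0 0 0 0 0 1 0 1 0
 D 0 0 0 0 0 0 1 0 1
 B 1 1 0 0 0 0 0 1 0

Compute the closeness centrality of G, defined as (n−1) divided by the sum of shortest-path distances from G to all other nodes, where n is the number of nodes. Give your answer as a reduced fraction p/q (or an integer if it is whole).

Distances from G: A:1, B:2, C:1, D:3, E:2, F:2, H:3, I:1. Sum = 15.
n = 9, so closeness = 8/15.

8/15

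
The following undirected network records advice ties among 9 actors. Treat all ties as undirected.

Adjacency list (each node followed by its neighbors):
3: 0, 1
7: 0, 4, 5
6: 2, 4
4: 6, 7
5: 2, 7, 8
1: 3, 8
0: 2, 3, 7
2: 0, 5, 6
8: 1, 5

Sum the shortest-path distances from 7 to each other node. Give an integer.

Distances from 7: 0:1, 1:3, 2:2, 3:2, 4:1, 5:1, 6:2, 8:2.
Sum = 1 + 3 + 2 + 2 + 1 + 1 + 2 + 2 = 14.

14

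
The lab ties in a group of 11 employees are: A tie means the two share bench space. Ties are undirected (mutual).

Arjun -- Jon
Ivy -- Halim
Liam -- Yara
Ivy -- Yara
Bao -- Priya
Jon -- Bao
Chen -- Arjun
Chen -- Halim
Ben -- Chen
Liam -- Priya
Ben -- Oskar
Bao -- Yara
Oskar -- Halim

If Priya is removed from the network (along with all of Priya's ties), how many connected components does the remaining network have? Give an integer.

Priya's neighbors (Bao and Liam) remain reachable from one another through other ties, so the rest of the network stays in one piece.

1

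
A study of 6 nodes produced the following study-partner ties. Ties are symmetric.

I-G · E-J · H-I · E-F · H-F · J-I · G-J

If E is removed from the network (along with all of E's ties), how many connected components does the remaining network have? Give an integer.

1

E's neighbors (F and J) remain reachable from one another through other ties, so the rest of the network stays in one piece.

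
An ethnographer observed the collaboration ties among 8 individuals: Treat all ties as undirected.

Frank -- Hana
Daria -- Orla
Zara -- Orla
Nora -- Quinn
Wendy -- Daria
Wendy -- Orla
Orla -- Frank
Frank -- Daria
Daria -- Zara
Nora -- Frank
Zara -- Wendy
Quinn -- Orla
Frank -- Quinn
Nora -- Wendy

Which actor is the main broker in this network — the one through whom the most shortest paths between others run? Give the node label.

Unnormalized betweenness of each node: Daria:5/3, Frank:22/3, Hana:0, Nora:7/6, Orla:11/3, Quinn:1/3, Wendy:11/6, Zara:0.
Frank has the largest value, 22/3, making it the main broker — the node through which the most shortest paths run.

Frank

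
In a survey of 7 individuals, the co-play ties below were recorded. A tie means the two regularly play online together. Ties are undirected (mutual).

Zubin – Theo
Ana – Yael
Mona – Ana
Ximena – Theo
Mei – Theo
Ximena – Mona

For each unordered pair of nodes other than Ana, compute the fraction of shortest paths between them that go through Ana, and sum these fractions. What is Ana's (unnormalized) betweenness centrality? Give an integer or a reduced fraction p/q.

5

Pairs whose geodesics pass through Ana — Theo–Yael: 1; Mona–Yael: 1; Mei–Yael: 1; Zubin–Yael: 1; Ximena–Yael: 1.
All other pairs contribute 0.
Summing the contributions gives betweenness(Ana) = 5.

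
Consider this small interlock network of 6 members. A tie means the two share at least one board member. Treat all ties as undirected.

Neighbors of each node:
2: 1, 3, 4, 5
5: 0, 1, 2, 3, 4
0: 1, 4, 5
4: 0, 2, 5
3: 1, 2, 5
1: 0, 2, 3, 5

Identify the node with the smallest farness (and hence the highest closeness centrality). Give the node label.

5

Farness (sum of distances to all others) for each node — 0:7, 1:6, 2:6, 3:7, 4:7, 5:5.
The smallest farness is 5, for 5, so 5 has the highest closeness.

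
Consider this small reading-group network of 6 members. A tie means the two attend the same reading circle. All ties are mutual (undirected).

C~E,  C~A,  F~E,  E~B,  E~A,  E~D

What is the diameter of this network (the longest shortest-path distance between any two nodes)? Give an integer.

2

Eccentricity of each node (its greatest distance to any other): A:2, B:2, C:2, D:2, E:1, F:2.
The maximum eccentricity is 2, realized for instance by the pair B–A via B – E – A. So the diameter is 2.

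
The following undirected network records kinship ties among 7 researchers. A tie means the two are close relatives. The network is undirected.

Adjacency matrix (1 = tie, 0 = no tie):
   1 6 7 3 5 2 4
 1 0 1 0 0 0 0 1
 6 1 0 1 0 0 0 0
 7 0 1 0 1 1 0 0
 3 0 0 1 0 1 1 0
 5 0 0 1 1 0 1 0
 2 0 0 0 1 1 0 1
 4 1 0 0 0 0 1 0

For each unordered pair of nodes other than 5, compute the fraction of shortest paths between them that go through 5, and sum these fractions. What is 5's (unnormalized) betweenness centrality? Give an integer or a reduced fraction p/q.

Pairs whose geodesics pass through 5 — 6–2: 1/3; 7–2: 1/2; 7–4: 1/3.
All other pairs contribute 0.
Summing the contributions gives betweenness(5) = 7/6.

7/6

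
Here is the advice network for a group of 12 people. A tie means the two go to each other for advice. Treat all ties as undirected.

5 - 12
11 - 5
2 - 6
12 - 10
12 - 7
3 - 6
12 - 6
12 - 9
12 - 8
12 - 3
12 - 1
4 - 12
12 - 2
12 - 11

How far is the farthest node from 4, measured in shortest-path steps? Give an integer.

Distances from 4: 1:2, 2:2, 3:2, 5:2, 6:2, 7:2, 8:2, 9:2, 10:2, 11:2, 12:1.
The largest is 2 (to 1, 11, 2, 9, 5, 10, 7, 3, 8, and 6), so the eccentricity of 4 is 2.

2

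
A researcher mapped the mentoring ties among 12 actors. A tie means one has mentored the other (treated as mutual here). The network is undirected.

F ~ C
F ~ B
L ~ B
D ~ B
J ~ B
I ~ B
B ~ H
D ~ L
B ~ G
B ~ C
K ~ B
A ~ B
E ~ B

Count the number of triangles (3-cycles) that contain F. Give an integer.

F's neighbors: B and C.
Neighbor pairs that are themselves tied: F–B–C. Each forms one triangle with F, for 1 in total.

1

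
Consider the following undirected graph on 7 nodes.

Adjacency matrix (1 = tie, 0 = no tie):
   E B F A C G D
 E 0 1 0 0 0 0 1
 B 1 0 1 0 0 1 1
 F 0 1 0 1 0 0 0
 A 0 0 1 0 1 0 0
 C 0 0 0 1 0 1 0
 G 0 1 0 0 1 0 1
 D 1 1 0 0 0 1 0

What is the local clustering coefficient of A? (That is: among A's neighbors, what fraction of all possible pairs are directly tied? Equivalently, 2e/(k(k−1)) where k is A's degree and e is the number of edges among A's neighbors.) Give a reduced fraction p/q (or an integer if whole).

A's neighbors: C and F (k = 2).
Possible neighbor pairs: C(2,2) = 1. Edges among them: none → e = 0.
Clustering(A) = 0/1.

0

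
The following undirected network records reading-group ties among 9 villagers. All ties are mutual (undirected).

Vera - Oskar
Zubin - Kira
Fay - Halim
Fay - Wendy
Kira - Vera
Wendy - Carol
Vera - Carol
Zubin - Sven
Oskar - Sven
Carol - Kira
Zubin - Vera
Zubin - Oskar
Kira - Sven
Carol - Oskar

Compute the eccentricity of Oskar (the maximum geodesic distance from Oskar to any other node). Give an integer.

Distances from Oskar: Carol:1, Fay:3, Halim:4, Kira:2, Sven:1, Vera:1, Wendy:2, Zubin:1.
The largest is 4 (to Halim), so the eccentricity of Oskar is 4.

4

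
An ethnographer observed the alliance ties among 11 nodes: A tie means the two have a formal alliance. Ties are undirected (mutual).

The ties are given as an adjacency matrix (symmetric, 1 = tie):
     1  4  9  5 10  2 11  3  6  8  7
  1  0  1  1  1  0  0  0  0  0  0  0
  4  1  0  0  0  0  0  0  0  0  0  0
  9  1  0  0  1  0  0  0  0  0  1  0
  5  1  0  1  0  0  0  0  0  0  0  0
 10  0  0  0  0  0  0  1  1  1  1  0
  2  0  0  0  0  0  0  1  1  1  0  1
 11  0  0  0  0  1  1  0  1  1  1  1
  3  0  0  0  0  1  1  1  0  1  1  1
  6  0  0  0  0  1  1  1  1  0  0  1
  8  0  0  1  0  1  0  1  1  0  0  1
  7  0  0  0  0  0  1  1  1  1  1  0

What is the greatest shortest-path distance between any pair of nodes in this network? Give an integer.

Eccentricity of each node (its greatest distance to any other): 1:4, 2:5, 3:4, 4:5, 5:4, 6:5, 7:4, 8:3, 9:3, 10:4, 11:4.
The maximum eccentricity is 5, realized for instance by the pair 4–2 via 4 – 1 – 9 – 8 – 7 – 2. So the diameter is 5.

5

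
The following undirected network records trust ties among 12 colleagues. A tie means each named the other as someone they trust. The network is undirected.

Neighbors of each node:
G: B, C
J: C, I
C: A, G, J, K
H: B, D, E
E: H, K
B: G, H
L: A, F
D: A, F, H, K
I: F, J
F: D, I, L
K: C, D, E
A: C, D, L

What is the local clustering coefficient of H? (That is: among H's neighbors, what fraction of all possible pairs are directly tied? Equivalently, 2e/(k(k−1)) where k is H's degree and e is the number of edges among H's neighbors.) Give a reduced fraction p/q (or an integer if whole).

H's neighbors: B, D, and E (k = 3).
Possible neighbor pairs: C(3,2) = 3. Edges among them: none → e = 0.
Clustering(H) = 0/3 = 0.

0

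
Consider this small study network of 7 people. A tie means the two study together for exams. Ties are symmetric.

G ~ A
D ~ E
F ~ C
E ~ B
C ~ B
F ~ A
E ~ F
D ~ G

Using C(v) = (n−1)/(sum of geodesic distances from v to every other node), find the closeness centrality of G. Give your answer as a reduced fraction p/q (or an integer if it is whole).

Distances from G: A:1, B:3, C:3, D:1, E:2, F:2. Sum = 12.
n = 7, so closeness = 6/12 = 1/2.

1/2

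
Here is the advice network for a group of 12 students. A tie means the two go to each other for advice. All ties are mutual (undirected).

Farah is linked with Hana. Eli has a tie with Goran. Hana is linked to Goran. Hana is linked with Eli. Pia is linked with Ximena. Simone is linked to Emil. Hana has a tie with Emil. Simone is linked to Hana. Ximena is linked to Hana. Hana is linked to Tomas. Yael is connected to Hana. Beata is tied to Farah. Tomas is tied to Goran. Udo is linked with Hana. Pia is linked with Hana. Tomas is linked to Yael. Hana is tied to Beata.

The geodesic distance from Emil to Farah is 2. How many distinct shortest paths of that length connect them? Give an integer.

The shortest distance is 2, and the only length-2 path is Emil–Hana–Farah. So there is exactly 1 shortest path.

1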